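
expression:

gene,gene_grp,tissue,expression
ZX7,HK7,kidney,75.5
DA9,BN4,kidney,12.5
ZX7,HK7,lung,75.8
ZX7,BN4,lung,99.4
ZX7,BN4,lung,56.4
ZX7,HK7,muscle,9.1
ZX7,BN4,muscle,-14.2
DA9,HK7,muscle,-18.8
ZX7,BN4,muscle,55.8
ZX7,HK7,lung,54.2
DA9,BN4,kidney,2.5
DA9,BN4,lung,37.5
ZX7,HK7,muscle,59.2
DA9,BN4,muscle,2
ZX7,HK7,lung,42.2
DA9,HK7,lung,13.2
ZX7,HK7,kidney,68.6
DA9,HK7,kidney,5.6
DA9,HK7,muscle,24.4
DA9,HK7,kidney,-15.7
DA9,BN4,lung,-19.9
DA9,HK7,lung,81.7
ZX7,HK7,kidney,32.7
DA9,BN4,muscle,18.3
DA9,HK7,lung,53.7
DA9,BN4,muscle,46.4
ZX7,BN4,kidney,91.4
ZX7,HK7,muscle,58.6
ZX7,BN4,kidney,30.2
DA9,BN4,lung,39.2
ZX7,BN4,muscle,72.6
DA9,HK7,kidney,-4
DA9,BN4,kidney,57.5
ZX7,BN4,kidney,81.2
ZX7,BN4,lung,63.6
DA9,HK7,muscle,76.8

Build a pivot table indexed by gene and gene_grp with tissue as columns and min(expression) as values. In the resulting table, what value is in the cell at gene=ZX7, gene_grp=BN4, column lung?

56.4

Rows with gene=ZX7, gene_grp=BN4 and tissue=lung: expression values are 99.4, 56.4, 63.6.
min(99.4, 56.4, 63.6) = 56.4.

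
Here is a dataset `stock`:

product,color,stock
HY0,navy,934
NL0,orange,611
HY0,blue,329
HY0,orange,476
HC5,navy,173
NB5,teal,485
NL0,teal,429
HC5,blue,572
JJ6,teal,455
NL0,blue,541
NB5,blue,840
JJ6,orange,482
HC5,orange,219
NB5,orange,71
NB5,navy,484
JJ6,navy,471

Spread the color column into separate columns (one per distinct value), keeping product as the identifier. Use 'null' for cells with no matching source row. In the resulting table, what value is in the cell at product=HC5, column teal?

No long-format row has product=HC5 and color=teal, so the cell is null.

null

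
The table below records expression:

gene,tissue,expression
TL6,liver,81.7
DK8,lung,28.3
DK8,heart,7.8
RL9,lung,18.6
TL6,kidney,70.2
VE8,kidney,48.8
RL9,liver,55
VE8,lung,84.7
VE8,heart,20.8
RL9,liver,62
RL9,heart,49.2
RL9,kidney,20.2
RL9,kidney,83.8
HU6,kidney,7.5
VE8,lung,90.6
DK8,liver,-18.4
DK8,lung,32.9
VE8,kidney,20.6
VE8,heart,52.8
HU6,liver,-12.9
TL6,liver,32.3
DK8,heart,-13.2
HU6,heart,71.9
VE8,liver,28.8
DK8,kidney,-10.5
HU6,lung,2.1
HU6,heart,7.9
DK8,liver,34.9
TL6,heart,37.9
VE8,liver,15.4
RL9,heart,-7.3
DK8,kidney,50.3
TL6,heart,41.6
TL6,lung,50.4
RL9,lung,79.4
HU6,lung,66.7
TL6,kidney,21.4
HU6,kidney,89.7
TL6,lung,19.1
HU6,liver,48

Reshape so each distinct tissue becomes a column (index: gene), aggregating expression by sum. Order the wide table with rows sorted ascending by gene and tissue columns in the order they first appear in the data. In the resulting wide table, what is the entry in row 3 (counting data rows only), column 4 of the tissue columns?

With rows sorted ascending by gene, row 3 is gene=RL9. tissue columns in first-appearance order: liver, lung, heart, kidney; column 4 is kidney.
Long rows with gene=RL9, tissue=kidney: 20.2 + 83.8 = 104.

104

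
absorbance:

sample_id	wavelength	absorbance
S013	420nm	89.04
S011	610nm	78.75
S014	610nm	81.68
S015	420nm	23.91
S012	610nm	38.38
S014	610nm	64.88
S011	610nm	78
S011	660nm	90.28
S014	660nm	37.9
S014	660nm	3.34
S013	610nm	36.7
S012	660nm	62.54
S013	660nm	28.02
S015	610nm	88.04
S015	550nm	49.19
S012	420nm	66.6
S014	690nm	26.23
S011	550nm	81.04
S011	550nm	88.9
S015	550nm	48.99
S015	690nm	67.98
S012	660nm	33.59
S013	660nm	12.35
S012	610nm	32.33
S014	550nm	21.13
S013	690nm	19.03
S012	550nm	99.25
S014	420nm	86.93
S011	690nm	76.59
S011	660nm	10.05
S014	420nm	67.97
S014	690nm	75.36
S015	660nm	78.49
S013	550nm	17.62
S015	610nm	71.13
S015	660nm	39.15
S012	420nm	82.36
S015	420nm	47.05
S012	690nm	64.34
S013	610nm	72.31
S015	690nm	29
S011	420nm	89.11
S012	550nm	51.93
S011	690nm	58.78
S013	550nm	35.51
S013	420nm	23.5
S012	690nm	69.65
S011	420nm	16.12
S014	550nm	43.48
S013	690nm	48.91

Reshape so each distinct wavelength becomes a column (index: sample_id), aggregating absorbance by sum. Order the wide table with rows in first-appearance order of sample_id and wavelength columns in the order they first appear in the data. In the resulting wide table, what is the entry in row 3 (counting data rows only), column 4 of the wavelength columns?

With rows in first-appearance order of sample_id, row 3 is sample_id=S014. wavelength columns in first-appearance order: 420nm, 610nm, 660nm, 550nm, 690nm; column 4 is 550nm.
Long rows with sample_id=S014, wavelength=550nm: 21.13 + 43.48 = 64.61.

64.61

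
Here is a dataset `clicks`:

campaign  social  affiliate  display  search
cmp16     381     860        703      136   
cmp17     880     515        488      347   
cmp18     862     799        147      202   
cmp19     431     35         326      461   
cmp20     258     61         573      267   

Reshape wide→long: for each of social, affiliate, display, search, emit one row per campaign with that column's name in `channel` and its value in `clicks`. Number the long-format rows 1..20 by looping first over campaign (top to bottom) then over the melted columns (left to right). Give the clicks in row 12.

20 rows total (5 × 4). Row 12: index ⌊(12-1)/4⌋ = 2 into campaign → cmp18; (12-1) mod 4 = 3 into the melted columns → search.
So row 12 is (cmp18, search, 202); clicks = 202.

202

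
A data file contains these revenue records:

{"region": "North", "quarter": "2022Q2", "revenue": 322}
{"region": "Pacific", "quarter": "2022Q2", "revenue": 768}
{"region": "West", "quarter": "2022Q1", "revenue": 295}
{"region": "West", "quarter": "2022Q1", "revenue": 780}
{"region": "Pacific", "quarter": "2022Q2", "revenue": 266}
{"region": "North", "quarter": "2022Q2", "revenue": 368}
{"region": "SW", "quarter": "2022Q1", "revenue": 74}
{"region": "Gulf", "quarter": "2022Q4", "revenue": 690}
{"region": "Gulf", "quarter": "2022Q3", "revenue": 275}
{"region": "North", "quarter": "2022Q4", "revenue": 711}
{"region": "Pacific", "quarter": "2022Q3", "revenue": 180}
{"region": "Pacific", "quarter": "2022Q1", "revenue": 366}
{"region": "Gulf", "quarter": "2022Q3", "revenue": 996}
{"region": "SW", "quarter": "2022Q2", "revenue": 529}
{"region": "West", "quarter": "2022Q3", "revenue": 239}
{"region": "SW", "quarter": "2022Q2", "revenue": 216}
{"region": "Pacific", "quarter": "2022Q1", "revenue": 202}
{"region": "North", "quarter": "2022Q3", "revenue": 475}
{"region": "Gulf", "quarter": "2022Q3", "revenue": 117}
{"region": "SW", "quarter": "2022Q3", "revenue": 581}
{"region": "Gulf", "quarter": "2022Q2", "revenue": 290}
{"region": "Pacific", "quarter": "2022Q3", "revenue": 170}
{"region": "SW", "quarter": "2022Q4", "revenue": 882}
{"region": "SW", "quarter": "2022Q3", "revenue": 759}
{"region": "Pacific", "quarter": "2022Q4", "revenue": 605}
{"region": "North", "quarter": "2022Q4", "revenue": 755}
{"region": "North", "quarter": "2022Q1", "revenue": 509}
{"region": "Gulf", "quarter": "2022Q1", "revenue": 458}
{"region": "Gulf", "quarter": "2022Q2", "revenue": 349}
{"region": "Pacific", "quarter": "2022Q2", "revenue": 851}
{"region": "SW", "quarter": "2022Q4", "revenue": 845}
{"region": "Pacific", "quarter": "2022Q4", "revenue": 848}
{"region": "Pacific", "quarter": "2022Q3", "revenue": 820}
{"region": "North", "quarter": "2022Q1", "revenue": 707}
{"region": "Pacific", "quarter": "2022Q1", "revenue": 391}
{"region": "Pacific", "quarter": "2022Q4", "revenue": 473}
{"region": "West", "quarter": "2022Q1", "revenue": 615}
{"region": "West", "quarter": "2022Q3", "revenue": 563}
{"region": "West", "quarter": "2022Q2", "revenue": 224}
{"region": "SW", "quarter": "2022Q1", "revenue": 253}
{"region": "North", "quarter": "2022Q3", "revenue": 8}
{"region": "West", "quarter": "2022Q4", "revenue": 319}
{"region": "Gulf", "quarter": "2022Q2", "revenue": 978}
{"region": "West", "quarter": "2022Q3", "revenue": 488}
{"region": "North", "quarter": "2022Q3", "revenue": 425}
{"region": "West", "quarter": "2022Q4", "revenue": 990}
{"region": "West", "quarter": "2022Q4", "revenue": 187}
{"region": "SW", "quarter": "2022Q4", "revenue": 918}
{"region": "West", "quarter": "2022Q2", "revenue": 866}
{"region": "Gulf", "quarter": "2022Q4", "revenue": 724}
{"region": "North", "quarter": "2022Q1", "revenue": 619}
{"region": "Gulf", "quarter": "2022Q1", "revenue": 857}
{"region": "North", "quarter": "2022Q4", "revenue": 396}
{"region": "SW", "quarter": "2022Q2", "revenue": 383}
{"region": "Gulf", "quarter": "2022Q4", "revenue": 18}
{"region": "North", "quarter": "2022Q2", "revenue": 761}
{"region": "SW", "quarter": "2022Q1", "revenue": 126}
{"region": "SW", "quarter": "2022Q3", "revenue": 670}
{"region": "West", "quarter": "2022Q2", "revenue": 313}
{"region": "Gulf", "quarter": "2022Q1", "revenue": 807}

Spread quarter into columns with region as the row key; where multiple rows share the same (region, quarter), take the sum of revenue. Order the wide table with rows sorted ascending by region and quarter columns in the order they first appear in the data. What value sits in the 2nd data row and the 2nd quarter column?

With rows sorted ascending by region, row 2 is region=North. quarter columns in first-appearance order: 2022Q2, 2022Q1, 2022Q4, 2022Q3; column 2 is 2022Q1.
Long rows with region=North, quarter=2022Q1: 509 + 707 + 619 = 1835.

1835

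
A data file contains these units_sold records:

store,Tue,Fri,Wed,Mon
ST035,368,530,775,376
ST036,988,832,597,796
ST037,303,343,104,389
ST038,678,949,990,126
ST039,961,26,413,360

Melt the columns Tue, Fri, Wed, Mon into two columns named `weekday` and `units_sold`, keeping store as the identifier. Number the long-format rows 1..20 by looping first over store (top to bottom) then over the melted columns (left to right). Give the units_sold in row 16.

20 rows total (5 × 4). Row 16: index ⌊(16-1)/4⌋ = 3 into store → ST038; (16-1) mod 4 = 3 into the melted columns → Mon.
So row 16 is (ST038, Mon, 126); units_sold = 126.

126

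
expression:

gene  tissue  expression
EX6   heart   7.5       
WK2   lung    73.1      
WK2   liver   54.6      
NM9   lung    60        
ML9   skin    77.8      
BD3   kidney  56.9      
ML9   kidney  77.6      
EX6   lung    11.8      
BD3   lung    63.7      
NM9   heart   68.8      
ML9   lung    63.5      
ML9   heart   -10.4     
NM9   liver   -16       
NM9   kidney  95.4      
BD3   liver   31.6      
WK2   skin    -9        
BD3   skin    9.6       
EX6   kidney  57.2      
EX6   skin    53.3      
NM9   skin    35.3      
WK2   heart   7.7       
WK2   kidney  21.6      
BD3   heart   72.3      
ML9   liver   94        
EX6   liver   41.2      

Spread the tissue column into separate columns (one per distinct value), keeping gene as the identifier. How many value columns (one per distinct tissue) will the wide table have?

5

5 distinct tissue values: liver, heart, kidney, lung, skin.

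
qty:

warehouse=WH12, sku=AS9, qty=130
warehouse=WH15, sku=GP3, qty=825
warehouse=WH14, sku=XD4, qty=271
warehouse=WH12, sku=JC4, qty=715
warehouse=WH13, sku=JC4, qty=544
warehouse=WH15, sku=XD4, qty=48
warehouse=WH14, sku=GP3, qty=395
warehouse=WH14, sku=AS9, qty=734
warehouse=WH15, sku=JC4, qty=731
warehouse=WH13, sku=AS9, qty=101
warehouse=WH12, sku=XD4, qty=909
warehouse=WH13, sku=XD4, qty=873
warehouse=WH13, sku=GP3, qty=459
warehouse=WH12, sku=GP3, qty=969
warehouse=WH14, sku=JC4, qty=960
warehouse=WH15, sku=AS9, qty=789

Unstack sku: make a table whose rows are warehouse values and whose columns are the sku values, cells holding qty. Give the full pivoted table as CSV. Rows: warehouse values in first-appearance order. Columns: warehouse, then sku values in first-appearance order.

warehouse,AS9,GP3,XD4,JC4
WH12,130,969,909,715
WH15,789,825,48,731
WH14,734,395,271,960
WH13,101,459,873,544

Columns: warehouse plus the 4 distinct sku values (AS9, GP3, XD4, JC4).
For example, row WH12 column AS9 takes qty=130 from the long row (WH12, AS9).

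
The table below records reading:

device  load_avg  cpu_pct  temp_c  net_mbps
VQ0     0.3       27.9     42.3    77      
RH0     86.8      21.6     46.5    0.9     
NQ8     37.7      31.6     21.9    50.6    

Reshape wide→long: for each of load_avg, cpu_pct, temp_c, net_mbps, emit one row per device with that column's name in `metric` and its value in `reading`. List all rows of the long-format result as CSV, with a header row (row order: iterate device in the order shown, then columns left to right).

Each (device, column) pair becomes one row: 3 × 4 = 12 rows.
For example, (VQ0, load_avg) → reading=0.3.

device,metric,reading
VQ0,load_avg,0.3
VQ0,cpu_pct,27.9
VQ0,temp_c,42.3
VQ0,net_mbps,77
RH0,load_avg,86.8
RH0,cpu_pct,21.6
RH0,temp_c,46.5
RH0,net_mbps,0.9
NQ8,load_avg,37.7
NQ8,cpu_pct,31.6
NQ8,temp_c,21.9
NQ8,net_mbps,50.6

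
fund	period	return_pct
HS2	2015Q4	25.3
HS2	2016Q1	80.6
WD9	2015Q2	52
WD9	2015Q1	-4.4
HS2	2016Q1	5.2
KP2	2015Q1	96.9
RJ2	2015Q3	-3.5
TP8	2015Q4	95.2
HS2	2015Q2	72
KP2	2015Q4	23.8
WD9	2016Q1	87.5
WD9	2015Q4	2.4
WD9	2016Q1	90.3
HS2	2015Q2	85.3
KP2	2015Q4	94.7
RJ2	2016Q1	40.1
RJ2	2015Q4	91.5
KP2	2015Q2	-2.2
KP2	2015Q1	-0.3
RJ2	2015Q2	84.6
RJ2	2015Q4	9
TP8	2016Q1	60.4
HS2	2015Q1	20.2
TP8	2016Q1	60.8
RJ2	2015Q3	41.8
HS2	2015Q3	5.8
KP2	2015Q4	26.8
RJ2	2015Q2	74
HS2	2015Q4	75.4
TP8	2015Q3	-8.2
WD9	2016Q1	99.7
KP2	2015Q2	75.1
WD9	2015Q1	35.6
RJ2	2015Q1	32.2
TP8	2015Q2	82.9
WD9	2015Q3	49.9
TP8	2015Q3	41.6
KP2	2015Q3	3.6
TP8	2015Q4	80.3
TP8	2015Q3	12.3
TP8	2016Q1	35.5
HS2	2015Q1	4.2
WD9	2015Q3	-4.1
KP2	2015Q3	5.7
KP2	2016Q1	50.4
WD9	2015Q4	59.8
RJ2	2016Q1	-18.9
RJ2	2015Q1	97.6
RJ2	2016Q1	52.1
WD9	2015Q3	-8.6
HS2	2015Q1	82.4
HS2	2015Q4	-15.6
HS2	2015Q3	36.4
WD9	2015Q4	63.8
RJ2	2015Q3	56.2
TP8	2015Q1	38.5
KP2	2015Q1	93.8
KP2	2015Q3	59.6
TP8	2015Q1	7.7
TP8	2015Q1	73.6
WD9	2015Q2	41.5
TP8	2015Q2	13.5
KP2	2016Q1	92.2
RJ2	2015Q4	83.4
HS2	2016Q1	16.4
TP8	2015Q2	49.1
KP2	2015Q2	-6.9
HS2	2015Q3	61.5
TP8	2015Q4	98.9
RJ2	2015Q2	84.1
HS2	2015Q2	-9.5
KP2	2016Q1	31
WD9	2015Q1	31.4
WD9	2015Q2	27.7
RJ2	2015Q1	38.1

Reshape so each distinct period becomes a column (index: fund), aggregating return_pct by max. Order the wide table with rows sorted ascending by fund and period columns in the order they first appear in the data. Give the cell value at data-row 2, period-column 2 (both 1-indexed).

92.2

With rows sorted ascending by fund, row 2 is fund=KP2. period columns in first-appearance order: 2015Q4, 2016Q1, 2015Q2, 2015Q1, 2015Q3; column 2 is 2016Q1.
Long rows with fund=KP2, period=2016Q1: max(50.4, 92.2, 31) = 92.2.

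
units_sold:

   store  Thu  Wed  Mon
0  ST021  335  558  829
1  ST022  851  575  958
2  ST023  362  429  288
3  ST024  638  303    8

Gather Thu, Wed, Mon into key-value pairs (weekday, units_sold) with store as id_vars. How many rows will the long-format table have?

12

4 store values × 3 melted columns = 12 rows.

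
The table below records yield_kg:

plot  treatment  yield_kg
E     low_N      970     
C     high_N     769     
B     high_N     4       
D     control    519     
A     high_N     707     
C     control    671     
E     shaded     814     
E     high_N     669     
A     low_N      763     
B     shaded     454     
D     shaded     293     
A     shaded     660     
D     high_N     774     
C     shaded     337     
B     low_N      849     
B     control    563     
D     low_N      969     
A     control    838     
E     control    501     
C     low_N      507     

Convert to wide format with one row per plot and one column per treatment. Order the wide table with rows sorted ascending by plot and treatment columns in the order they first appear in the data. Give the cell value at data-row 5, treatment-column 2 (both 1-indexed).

669

With rows sorted ascending by plot, row 5 is plot=E. treatment columns in first-appearance order: low_N, high_N, control, shaded; column 2 is high_N.
Long rows with plot=E, treatment=high_N: yield_kg = 669.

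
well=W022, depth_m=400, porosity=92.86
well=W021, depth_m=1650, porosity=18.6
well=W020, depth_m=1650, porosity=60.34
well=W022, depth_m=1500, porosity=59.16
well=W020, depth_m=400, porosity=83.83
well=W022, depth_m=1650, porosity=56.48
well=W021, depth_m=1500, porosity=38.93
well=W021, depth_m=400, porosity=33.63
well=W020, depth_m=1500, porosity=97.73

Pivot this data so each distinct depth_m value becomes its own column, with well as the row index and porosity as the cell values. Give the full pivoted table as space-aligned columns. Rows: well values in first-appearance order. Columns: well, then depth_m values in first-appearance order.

well  400    1650   1500 
W022  92.86  56.48  59.16
W021  33.63  18.6   38.93
W020  83.83  60.34  97.73

Columns: well plus the 3 distinct depth_m values (400, 1650, 1500).
For example, row W022 column 400 takes porosity=92.86 from the long row (W022, 400).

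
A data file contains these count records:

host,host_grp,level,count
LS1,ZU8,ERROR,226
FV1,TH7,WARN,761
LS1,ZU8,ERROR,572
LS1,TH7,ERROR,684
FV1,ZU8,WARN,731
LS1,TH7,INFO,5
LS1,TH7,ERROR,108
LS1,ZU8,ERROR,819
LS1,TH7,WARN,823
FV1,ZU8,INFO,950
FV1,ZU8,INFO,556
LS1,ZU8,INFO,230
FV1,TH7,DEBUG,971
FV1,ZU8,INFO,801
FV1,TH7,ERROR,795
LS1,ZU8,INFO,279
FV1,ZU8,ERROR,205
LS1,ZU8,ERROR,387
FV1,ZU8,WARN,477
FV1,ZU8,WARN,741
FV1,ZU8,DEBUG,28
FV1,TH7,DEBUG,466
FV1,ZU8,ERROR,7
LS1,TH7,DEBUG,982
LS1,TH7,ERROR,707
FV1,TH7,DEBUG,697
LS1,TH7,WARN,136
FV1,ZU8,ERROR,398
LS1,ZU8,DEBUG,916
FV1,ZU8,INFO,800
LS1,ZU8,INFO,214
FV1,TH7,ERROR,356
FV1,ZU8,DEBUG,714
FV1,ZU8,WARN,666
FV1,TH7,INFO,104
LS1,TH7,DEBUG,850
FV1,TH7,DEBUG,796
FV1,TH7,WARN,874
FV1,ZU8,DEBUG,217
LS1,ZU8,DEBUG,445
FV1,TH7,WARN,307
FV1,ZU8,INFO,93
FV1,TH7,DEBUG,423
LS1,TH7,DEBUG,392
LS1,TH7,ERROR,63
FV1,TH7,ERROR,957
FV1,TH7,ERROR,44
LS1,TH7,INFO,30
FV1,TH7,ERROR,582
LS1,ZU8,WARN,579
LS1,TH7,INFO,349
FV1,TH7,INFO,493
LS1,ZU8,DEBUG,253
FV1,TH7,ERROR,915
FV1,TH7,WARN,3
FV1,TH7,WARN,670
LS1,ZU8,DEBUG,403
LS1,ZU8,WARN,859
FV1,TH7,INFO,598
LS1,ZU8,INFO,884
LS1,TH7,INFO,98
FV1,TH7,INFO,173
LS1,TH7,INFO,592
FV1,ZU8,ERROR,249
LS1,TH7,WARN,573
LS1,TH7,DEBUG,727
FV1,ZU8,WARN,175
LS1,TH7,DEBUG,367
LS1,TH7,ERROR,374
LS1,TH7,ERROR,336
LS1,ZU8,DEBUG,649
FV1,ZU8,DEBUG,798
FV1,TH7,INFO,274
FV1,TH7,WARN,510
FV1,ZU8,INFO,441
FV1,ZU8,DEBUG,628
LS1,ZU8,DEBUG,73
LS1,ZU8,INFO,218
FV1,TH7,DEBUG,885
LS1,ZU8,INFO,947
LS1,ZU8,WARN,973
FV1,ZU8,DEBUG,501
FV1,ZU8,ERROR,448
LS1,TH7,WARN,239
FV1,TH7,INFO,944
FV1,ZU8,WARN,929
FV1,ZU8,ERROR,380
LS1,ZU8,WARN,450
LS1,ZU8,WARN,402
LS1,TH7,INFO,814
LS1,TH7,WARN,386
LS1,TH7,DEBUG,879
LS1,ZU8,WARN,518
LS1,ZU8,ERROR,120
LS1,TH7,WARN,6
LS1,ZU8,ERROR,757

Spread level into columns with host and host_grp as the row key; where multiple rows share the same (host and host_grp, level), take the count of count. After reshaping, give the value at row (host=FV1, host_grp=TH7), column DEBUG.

Rows with host=FV1, host_grp=TH7 and level=DEBUG: count values are 971, 466, 697, 796, 423, 885.
6 rows match — count = 6.

6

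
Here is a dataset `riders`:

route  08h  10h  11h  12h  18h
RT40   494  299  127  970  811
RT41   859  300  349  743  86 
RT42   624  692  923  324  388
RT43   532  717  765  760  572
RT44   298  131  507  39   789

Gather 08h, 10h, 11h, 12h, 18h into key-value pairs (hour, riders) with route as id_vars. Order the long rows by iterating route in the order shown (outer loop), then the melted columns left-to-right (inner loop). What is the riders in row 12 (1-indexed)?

692

25 rows total (5 × 5). Row 12: index ⌊(12-1)/5⌋ = 2 into route → RT42; (12-1) mod 5 = 1 into the melted columns → 10h.
So row 12 is (RT42, 10h, 692); riders = 692.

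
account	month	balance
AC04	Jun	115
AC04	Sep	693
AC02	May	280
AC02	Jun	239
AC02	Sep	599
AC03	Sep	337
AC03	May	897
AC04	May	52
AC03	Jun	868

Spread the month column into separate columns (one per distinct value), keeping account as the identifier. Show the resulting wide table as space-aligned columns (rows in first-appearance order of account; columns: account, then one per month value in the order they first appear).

account  Jun  Sep  May
AC04     115  693  52 
AC02     239  599  280
AC03     868  337  897

Columns: account plus the 3 distinct month values (Jun, Sep, May).
For example, row AC04 column Jun takes balance=115 from the long row (AC04, Jun).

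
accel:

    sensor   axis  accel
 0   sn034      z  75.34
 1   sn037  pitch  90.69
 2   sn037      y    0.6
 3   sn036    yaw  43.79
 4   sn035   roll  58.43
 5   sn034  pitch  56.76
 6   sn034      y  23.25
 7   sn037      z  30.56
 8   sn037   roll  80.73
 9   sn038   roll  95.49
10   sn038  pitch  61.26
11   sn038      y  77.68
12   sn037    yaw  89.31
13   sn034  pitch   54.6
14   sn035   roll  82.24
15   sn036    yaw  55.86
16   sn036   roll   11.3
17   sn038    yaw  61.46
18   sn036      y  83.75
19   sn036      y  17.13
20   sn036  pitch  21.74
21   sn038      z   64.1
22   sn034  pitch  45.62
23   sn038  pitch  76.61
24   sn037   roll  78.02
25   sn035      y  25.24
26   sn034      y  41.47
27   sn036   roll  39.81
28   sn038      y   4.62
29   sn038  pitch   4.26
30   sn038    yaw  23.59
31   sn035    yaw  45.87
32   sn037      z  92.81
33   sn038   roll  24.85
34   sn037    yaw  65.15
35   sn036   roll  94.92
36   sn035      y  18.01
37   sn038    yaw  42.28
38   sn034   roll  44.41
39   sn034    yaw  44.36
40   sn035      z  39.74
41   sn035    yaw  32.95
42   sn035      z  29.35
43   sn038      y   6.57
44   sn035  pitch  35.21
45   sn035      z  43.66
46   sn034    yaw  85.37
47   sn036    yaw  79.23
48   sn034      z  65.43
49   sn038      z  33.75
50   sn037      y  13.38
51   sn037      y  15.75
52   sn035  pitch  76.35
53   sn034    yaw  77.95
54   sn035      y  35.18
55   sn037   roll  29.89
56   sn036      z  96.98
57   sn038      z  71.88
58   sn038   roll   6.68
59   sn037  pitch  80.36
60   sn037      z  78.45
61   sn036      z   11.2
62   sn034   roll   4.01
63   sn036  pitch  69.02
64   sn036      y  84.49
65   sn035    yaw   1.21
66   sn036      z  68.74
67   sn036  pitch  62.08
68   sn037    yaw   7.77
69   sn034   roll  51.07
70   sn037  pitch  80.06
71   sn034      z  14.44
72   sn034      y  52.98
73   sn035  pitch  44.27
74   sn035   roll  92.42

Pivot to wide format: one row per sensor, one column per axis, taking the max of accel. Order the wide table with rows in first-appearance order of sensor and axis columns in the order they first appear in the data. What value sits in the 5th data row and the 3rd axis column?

With rows in first-appearance order of sensor, row 5 is sensor=sn038. axis columns in first-appearance order: z, pitch, y, yaw, roll; column 3 is y.
Long rows with sensor=sn038, axis=y: max(77.68, 4.62, 6.57) = 77.68.

77.68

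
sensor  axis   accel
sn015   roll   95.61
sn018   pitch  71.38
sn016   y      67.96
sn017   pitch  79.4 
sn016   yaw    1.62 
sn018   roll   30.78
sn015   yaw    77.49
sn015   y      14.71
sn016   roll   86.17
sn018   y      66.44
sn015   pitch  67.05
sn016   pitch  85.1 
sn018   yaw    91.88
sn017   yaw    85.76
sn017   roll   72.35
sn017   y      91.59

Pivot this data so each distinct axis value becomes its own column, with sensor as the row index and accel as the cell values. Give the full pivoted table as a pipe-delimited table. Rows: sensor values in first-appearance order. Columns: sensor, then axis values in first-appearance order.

Columns: sensor plus the 4 distinct axis values (roll, pitch, y, yaw).
For example, row sn015 column roll takes accel=95.61 from the long row (sn015, roll).

| sensor | roll | pitch | y | yaw |
| sn015 | 95.61 | 67.05 | 14.71 | 77.49 |
| sn018 | 30.78 | 71.38 | 66.44 | 91.88 |
| sn016 | 86.17 | 85.1 | 67.96 | 1.62 |
| sn017 | 72.35 | 79.4 | 91.59 | 85.76 |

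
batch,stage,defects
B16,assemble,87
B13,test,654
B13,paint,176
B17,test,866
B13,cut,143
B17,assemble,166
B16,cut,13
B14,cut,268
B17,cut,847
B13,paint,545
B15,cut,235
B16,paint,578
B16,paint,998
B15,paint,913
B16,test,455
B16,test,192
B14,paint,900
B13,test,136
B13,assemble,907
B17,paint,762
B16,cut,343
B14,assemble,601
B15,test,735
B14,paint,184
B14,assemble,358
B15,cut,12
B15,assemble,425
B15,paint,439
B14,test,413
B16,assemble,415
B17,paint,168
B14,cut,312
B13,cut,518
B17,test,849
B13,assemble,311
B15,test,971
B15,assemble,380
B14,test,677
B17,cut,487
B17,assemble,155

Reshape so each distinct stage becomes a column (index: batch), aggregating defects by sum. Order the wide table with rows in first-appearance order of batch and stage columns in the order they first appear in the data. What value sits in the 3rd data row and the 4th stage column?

With rows in first-appearance order of batch, row 3 is batch=B17. stage columns in first-appearance order: assemble, test, paint, cut; column 4 is cut.
Long rows with batch=B17, stage=cut: 847 + 487 = 1334.

1334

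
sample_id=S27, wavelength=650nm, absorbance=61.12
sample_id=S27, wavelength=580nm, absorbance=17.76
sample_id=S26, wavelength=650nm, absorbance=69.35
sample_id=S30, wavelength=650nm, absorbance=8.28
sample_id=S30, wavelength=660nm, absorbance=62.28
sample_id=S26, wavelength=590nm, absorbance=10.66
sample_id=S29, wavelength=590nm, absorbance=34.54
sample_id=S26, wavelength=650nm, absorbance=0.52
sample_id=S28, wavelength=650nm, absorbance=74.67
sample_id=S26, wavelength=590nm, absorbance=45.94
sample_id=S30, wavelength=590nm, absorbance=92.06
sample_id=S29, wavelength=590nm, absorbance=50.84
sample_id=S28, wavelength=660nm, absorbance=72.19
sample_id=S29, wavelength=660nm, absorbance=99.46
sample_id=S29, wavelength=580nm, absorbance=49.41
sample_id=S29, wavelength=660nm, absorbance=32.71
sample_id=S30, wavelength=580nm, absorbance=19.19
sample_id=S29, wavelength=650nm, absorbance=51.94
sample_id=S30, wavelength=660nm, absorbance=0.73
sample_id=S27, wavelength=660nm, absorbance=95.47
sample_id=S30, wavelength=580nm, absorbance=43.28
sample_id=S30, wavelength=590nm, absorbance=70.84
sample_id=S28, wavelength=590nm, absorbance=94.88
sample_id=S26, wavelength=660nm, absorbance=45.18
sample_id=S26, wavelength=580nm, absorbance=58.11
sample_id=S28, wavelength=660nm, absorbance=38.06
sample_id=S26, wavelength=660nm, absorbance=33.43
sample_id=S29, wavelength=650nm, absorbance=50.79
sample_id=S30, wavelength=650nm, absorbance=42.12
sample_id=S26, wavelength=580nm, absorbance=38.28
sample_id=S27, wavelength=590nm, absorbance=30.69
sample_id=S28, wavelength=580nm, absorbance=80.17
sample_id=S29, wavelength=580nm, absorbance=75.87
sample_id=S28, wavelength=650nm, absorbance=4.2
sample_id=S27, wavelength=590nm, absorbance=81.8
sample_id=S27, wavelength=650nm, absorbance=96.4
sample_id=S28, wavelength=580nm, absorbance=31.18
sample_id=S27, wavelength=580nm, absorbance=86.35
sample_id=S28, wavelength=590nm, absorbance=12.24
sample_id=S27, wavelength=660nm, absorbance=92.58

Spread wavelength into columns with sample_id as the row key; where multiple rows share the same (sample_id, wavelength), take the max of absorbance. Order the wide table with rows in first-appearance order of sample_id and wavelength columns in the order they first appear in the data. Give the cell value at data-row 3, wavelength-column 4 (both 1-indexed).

With rows in first-appearance order of sample_id, row 3 is sample_id=S30. wavelength columns in first-appearance order: 650nm, 580nm, 660nm, 590nm; column 4 is 590nm.
Long rows with sample_id=S30, wavelength=590nm: max(92.06, 70.84) = 92.06.

92.06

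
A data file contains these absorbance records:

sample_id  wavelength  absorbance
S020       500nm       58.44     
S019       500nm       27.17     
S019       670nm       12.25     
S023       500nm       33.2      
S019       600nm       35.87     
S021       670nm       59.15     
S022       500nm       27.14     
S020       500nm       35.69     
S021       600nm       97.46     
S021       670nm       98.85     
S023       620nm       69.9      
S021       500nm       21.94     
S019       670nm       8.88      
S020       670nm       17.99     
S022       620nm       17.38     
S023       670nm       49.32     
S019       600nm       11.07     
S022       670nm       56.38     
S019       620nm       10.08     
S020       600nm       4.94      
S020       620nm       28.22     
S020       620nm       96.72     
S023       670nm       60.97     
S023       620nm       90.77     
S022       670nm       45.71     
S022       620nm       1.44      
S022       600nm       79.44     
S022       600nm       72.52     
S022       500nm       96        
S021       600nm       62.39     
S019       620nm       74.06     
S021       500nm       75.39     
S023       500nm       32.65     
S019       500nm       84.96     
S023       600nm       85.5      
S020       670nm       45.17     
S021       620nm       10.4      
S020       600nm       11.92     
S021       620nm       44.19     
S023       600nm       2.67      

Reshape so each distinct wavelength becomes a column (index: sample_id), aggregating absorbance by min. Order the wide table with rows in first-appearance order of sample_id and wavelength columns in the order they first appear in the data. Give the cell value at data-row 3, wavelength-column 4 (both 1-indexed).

With rows in first-appearance order of sample_id, row 3 is sample_id=S023. wavelength columns in first-appearance order: 500nm, 670nm, 600nm, 620nm; column 4 is 620nm.
Long rows with sample_id=S023, wavelength=620nm: min(69.9, 90.77) = 69.9.

69.9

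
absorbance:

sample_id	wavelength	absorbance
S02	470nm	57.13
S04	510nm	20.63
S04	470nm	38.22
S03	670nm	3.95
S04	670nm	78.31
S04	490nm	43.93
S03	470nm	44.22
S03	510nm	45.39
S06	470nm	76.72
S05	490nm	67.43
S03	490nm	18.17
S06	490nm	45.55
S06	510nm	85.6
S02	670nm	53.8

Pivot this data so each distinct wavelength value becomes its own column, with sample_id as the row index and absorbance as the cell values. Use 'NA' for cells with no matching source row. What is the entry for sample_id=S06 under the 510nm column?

The long row with sample_id=S06, wavelength=510nm has absorbance=85.6.

85.6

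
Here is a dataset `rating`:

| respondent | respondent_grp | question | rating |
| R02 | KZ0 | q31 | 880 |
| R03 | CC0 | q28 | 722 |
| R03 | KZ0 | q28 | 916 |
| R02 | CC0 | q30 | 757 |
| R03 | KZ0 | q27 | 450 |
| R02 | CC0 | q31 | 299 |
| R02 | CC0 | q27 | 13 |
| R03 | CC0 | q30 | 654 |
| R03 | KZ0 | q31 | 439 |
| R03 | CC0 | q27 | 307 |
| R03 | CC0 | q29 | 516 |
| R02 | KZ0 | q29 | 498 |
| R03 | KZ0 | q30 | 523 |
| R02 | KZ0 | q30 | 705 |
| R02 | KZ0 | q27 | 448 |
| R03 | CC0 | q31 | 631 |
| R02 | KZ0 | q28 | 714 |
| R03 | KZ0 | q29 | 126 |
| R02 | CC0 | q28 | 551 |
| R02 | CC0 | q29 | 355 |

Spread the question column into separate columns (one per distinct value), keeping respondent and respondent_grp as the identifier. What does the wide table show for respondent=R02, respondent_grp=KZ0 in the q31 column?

Wide layout: rows indexed by respondent and respondent_grp, columns are the 5 distinct question values (q31, q28, q30, q27, q29).
Cell (respondent=R02, respondent_grp=KZ0, question=q31) draws from the long row where respondent=R02, respondent_grp=KZ0 and question=q31, which has rating=880.

880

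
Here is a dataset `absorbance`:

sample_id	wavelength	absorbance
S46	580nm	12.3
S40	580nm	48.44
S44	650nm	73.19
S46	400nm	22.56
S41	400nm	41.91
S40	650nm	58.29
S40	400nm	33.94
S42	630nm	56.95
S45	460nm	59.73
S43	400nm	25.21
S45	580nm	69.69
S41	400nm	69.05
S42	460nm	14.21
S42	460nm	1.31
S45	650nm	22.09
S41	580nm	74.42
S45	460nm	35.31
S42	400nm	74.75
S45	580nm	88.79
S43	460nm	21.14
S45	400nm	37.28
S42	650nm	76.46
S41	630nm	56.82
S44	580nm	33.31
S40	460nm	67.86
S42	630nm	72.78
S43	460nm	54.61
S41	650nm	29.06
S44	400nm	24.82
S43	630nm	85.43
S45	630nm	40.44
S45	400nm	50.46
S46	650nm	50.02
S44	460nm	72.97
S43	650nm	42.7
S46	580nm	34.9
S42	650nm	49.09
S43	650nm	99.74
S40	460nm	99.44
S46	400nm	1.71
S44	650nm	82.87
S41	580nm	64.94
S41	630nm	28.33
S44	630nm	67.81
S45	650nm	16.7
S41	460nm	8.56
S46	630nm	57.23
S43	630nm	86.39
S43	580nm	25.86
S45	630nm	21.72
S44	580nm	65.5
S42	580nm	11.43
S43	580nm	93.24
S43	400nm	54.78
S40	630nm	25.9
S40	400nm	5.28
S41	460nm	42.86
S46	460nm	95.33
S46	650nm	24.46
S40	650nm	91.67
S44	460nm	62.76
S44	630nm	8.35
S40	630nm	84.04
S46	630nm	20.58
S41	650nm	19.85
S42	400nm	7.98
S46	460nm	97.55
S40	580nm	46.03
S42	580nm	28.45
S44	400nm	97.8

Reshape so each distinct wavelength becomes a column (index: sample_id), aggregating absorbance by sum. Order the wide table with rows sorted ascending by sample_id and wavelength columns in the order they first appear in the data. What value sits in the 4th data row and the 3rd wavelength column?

With rows sorted ascending by sample_id, row 4 is sample_id=S43. wavelength columns in first-appearance order: 580nm, 650nm, 400nm, 630nm, 460nm; column 3 is 400nm.
Long rows with sample_id=S43, wavelength=400nm: 25.21 + 54.78 = 79.99.

79.99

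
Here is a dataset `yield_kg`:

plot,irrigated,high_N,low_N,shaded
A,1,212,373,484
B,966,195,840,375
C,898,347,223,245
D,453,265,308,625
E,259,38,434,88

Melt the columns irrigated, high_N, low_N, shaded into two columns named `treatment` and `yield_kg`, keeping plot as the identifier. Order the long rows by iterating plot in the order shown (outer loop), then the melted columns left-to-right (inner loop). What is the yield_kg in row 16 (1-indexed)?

625

20 rows total (5 × 4). Row 16: index ⌊(16-1)/4⌋ = 3 into plot → D; (16-1) mod 4 = 3 into the melted columns → shaded.
So row 16 is (D, shaded, 625); yield_kg = 625.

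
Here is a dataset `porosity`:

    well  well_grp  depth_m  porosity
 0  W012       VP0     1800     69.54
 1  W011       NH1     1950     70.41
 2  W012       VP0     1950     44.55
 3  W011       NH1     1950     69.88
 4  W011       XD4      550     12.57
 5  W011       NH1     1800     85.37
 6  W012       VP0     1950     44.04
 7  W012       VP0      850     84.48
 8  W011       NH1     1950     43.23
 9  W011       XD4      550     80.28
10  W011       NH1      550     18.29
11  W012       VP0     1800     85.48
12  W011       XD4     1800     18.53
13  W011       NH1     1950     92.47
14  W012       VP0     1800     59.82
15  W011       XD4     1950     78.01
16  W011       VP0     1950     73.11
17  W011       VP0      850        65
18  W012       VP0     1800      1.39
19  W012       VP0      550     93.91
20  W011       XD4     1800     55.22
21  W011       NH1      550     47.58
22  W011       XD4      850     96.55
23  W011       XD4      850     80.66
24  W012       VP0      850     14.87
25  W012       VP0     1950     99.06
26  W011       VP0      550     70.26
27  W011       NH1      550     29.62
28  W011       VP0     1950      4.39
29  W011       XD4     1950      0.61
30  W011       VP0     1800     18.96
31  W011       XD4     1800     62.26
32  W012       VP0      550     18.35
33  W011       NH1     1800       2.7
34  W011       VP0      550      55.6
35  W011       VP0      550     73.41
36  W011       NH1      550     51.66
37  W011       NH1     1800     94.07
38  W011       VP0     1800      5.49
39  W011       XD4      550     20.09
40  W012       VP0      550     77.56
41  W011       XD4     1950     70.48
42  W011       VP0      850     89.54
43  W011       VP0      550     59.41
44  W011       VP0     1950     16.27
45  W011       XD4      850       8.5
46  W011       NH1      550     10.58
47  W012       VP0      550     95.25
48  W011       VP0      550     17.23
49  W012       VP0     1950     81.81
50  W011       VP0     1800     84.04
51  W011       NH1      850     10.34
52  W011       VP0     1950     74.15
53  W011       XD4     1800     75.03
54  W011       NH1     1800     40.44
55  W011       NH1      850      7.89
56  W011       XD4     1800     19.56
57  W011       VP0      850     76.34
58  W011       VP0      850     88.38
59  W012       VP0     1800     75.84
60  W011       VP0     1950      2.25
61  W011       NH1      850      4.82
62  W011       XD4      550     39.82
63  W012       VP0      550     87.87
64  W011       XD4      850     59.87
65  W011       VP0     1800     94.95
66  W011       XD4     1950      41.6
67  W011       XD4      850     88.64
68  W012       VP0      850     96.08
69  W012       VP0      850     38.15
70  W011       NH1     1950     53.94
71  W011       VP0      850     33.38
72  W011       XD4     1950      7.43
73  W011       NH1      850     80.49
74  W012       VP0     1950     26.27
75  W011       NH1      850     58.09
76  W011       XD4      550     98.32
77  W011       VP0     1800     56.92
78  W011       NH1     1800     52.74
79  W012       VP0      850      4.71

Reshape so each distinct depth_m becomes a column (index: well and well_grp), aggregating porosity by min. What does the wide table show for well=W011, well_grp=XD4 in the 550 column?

Rows with well=W011, well_grp=XD4 and depth_m=550: porosity values are 12.57, 80.28, 20.09, 39.82, 98.32.
min(12.57, 80.28, 20.09, 39.82, 98.32) = 12.57.

12.57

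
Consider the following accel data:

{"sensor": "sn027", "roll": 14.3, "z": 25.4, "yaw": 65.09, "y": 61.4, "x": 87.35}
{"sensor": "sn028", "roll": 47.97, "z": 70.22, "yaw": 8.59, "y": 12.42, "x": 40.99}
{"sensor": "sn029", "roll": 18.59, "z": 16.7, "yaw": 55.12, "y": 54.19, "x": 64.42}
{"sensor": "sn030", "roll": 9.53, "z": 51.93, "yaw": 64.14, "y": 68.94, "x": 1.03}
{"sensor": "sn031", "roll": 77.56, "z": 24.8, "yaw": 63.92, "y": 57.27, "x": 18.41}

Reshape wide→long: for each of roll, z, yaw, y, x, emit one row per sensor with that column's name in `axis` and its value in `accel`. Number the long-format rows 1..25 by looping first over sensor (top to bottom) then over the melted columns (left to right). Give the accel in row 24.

25 rows total (5 × 5). Row 24: index ⌊(24-1)/5⌋ = 4 into sensor → sn031; (24-1) mod 5 = 3 into the melted columns → y.
So row 24 is (sn031, y, 57.27); accel = 57.27.

57.27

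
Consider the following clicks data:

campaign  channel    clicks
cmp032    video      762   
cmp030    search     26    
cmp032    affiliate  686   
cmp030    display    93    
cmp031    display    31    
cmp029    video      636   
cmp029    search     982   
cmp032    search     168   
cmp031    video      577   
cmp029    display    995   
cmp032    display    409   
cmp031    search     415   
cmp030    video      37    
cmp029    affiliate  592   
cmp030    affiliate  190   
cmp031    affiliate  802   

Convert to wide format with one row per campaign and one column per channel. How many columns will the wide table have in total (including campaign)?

5

1 column for campaign plus 4 distinct channel values → 5 columns.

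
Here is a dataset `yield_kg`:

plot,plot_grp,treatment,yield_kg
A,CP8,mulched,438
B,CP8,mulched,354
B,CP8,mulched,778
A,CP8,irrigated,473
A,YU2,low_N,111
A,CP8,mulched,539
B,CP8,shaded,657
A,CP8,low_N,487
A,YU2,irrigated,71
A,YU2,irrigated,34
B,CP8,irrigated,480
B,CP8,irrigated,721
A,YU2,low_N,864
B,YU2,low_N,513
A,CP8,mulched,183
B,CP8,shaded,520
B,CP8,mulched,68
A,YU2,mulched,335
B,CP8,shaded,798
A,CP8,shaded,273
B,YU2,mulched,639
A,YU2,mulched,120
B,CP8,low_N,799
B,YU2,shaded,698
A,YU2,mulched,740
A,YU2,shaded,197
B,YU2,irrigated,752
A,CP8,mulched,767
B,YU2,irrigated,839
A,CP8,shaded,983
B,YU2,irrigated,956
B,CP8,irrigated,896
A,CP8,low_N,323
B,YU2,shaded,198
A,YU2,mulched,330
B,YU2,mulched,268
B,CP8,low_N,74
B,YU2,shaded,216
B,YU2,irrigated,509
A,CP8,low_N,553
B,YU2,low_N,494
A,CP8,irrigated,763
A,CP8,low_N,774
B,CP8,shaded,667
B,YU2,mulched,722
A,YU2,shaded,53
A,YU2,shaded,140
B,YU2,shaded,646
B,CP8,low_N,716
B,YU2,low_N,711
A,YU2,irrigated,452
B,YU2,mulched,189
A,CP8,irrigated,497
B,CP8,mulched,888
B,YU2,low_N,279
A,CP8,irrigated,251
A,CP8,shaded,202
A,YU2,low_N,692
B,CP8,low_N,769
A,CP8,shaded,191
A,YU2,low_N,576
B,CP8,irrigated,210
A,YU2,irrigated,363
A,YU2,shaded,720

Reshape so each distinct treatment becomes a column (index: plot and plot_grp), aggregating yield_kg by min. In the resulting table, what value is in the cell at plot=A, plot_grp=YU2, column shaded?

53

Rows with plot=A, plot_grp=YU2 and treatment=shaded: yield_kg values are 197, 53, 140, 720.
min(197, 53, 140, 720) = 53.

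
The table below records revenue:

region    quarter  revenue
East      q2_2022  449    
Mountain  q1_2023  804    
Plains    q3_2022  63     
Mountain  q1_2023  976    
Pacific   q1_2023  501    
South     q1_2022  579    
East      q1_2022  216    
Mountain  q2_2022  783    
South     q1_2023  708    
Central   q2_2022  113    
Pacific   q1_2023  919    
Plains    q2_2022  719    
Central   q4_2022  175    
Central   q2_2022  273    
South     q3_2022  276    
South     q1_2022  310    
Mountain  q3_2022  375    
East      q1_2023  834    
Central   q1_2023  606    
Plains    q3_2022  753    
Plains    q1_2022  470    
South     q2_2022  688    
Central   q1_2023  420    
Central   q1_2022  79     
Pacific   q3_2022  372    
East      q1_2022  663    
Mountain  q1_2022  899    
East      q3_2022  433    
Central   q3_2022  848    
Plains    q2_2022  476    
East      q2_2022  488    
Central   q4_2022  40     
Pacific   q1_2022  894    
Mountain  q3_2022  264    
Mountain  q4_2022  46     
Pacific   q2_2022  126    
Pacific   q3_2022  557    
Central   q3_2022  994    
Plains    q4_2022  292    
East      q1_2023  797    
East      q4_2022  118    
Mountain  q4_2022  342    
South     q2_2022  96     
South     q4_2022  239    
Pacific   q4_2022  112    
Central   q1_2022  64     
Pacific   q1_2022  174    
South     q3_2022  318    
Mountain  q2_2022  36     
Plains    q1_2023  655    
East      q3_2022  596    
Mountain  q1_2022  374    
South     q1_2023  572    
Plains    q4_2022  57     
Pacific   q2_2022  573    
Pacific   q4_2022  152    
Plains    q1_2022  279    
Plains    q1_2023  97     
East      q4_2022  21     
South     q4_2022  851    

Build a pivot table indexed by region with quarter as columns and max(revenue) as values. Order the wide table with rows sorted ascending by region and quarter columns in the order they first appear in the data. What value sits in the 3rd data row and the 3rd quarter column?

With rows sorted ascending by region, row 3 is region=Mountain. quarter columns in first-appearance order: q2_2022, q1_2023, q3_2022, q1_2022, q4_2022; column 3 is q3_2022.
Long rows with region=Mountain, quarter=q3_2022: max(375, 264) = 375.

375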